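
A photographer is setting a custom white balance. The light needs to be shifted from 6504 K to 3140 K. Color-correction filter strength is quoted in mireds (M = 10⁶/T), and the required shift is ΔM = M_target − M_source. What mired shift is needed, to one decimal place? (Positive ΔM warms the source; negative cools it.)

M_source = 10⁶/6504 = 153.752; M_target = 10⁶/3140 = 318.471.
ΔM = 318.471 − 153.752 = 164.720 → +164.7 mireds, a warming shift.

+164.7 mireds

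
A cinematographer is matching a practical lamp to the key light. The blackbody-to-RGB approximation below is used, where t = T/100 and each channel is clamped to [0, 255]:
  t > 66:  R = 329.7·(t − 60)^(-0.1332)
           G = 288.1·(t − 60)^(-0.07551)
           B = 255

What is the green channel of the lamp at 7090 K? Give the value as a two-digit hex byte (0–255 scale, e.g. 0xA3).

t = 7090/100 = 70.9; the t > 66 branch applies.
G = 288.1·(70.9 − 60)^(-0.07551) = 288.1·10.9^(-0.07551) = 288.1·0.83496 = 240.551.
Rounded: 241; in hex, 0xF1.

0xF1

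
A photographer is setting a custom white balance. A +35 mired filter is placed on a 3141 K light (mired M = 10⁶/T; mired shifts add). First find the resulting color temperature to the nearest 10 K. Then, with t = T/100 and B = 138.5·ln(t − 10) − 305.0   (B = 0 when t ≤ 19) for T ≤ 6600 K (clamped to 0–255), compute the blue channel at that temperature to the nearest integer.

M_in = 10⁶/3141 = 318.37; M_out = 318.37 + (+35) = 353.37.
T_out = 10⁶/353.37 = 2829.9 K → 2830 K; t = 28.3.
B = 138.5·ln(28.3 − 10) − 305.0 = 138.5·ln 18.3 − 305.0 = 138.5·2.9069 − 305.0 = 97.606.
Rounded: 98.

98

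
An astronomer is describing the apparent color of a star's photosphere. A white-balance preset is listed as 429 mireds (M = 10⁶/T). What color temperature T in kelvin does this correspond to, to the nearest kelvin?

T = 10⁶ / 429 = 2331.00 K → 2331 K.

2331 K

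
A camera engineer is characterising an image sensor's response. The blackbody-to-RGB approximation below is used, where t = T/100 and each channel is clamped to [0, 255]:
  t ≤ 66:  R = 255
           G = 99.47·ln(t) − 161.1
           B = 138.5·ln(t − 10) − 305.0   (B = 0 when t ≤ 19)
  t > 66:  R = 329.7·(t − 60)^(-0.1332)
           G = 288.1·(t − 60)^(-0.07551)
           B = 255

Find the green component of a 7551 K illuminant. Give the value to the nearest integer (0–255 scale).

t = 7551/100 = 75.51; the t > 66 branch applies.
G = 288.1·(75.51 − 60)^(-0.07551) = 288.1·15.51^(-0.07551) = 288.1·0.81301 = 234.229.
Rounded: 234.

234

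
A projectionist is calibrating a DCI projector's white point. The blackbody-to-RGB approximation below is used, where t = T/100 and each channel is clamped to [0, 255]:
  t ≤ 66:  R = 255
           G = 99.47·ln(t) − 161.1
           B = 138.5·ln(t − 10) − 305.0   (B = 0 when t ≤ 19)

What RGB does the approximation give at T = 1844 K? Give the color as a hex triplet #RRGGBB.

#FF8100

t = 1844/100 = 18.44; the t ≤ 66 branch applies.
R = 255 by definition for t ≤ 66.
G = 99.47·ln 18.44 − 161.1 = 99.47·2.9145 − 161.1 = 128.808.
t = 18.44 ≤ 19, so B = 0.
Rounded: (255, 129, 0).
In hex: #FF8100.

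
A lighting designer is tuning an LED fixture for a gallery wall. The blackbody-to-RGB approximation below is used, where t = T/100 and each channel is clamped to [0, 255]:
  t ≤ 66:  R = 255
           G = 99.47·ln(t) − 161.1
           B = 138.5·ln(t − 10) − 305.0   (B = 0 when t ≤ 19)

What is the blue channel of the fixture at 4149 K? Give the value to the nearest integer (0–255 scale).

173

t = 4149/100 = 41.49; the t ≤ 66 branch applies.
B = 138.5·ln(41.49 − 10) − 305.0 = 138.5·ln 31.49 − 305.0 = 138.5·3.4497 − 305.0 = 172.779.
Rounded: 173.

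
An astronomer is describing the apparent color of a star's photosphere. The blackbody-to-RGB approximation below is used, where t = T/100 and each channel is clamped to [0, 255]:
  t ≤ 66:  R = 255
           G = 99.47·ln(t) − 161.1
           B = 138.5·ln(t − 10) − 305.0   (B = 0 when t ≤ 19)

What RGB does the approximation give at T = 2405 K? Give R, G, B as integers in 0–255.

t = 2405/100 = 24.05; the t ≤ 66 branch applies.
R = 255 by definition for t ≤ 66.
G = 99.47·ln 24.05 − 161.1 = 99.47·3.1801 − 161.1 = 155.228.
B = 138.5·ln(24.05 − 10) − 305.0 = 138.5·ln 14.05 − 305.0 = 138.5·2.6426 − 305.0 = 61.003.
Rounded: (255, 155, 61).

R=255, G=155, B=61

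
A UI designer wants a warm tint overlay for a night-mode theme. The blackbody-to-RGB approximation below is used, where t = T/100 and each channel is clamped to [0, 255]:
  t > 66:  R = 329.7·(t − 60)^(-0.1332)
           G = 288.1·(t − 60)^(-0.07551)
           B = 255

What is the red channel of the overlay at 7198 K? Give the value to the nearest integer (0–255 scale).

237

t = 7198/100 = 71.98; the t > 66 branch applies.
R = 329.7·(71.98 − 60)^(-0.1332) = 329.7·11.98^(-0.1332) = 329.7·0.71837 = 236.847.
Rounded: 237.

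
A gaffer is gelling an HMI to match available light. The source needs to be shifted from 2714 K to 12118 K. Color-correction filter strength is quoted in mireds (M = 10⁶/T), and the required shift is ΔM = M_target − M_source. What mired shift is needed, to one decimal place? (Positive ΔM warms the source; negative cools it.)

-285.9 mireds

M_source = 10⁶/2714 = 368.460; M_target = 10⁶/12118 = 82.522.
ΔM = 82.522 − 368.460 = -285.938 → -285.9 mireds, a cooling shift.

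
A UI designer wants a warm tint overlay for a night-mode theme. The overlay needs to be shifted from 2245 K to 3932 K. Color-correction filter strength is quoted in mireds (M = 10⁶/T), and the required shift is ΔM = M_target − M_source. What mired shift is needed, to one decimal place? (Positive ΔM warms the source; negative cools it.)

-191.1 mireds

M_source = 10⁶/2245 = 445.434; M_target = 10⁶/3932 = 254.323.
ΔM = 254.323 − 445.434 = -191.111 → -191.1 mireds, a cooling shift.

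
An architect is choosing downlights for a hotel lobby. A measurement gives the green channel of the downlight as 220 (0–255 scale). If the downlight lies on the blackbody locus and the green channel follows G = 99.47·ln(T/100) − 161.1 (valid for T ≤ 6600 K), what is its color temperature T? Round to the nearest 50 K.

4600 K

ln t = (220 + 161.1) / 99.47 = 3.8313.
t = e^3.8313 = 46.123.
T = 100·t = 4612 K → 4600 K to the nearest 50 K.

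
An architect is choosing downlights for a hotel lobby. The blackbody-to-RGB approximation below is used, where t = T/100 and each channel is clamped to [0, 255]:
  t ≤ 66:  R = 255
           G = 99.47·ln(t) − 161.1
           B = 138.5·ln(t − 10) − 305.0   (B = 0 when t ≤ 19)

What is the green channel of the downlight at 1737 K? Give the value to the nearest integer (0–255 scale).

t = 1737/100 = 17.37; the t ≤ 66 branch applies.
G = 99.47·ln 17.37 − 161.1 = 99.47·2.8547 − 161.1 = 122.861.
Rounded: 123.

123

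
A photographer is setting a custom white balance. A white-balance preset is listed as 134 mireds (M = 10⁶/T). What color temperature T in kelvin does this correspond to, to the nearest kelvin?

T = 10⁶ / 134 = 7462.69 K → 7463 K.

7463 K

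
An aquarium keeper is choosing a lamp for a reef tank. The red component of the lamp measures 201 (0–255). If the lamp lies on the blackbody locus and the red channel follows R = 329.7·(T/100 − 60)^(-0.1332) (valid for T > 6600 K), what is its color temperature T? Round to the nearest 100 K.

(t − 60)^(-0.1332) = 201/329.7 = 0.60965.
t − 60 = 0.60965^(1/-0.1332) = 0.60965^(-7.508) = 41.071, so t = 101.071.
T = 100·t = 10107 K → 10100 K to the nearest 100 K.

10100 K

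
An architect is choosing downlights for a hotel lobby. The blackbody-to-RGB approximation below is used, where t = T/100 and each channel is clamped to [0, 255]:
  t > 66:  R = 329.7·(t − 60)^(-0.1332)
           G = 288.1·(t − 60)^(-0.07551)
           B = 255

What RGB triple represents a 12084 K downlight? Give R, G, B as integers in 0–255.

t = 12084/100 = 120.84; the t > 66 branch applies.
R = 329.7·(120.84 − 60)^(-0.1332) = 329.7·60.84^(-0.1332) = 329.7·0.57856 = 190.750.
G = 288.1·(120.84 − 60)^(-0.07551) = 288.1·60.84^(-0.07551) = 288.1·0.73329 = 211.261.
B = 255 by definition for t > 66.
Rounded: (191, 211, 255).

R=191, G=211, B=255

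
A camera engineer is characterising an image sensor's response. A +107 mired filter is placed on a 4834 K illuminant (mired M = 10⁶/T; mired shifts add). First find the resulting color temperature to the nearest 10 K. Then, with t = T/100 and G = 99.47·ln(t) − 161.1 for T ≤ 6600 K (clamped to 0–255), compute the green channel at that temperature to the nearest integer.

M_in = 10⁶/4834 = 206.87; M_out = 206.87 + (+107) = 313.87.
T_out = 10⁶/313.87 = 3186.1 K → 3190 K; t = 31.9.
G = 99.47·ln 31.9 − 161.1 = 99.47·3.4626 − 161.1 = 183.325.
Rounded: 183.

183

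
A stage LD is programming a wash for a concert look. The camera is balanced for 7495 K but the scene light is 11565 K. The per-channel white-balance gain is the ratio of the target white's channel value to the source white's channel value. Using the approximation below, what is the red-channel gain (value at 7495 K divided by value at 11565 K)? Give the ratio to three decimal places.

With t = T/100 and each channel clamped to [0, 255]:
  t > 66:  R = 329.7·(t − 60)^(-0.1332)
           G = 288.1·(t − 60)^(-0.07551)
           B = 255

1.191

At 11565 K (t = 115.65):
  R = 329.7·(115.65 − 60)^(-0.1332) = 329.7·55.65^(-0.1332) = 329.7·0.58547 = 193.029.
At 7495 K (t = 74.95):
  R = 329.7·(74.95 − 60)^(-0.1332) = 329.7·14.95^(-0.1332) = 329.7·0.69749 = 229.962.
Gain = 229.962 / 193.029 = 1.1913 → 1.191.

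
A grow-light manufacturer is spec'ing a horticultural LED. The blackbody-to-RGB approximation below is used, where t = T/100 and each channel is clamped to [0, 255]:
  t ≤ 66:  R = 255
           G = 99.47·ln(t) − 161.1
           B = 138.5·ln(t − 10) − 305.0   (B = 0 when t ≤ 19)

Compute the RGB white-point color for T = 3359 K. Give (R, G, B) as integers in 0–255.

(255, 188, 133)

t = 3359/100 = 33.59; the t ≤ 66 branch applies.
R = 255 by definition for t ≤ 66.
G = 99.47·ln 33.59 − 161.1 = 99.47·3.5142 − 161.1 = 188.460.
B = 138.5·ln(33.59 − 10) − 305.0 = 138.5·ln 23.59 − 305.0 = 138.5·3.1608 − 305.0 = 132.774.
Rounded: (255, 188, 133).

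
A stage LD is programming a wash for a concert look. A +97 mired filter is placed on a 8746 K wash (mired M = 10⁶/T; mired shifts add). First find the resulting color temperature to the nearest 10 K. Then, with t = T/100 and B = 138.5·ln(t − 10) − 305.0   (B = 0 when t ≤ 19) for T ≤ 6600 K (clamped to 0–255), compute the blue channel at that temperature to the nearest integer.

M_in = 10⁶/8746 = 114.34; M_out = 114.34 + (+97) = 211.34.
T_out = 10⁶/211.34 = 4731.8 K → 4730 K; t = 47.3.
B = 138.5·ln(47.3 − 10) − 305.0 = 138.5·ln 37.3 − 305.0 = 138.5·3.6190 − 305.0 = 196.231.
Rounded: 196.

196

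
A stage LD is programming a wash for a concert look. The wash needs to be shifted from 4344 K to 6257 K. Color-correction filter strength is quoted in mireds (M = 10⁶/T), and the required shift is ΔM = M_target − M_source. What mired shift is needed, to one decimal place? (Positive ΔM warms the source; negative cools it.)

-70.4 mireds

M_source = 10⁶/4344 = 230.203; M_target = 10⁶/6257 = 159.821.
ΔM = 159.821 − 230.203 = -70.382 → -70.4 mireds, a cooling shift.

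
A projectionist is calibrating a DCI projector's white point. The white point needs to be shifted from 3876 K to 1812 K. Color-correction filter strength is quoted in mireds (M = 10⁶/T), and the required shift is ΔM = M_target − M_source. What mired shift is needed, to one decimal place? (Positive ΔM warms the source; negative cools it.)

M_source = 10⁶/3876 = 257.998; M_target = 10⁶/1812 = 551.876.
ΔM = 551.876 − 257.998 = 293.878 → +293.9 mireds, a warming shift.

+293.9 mireds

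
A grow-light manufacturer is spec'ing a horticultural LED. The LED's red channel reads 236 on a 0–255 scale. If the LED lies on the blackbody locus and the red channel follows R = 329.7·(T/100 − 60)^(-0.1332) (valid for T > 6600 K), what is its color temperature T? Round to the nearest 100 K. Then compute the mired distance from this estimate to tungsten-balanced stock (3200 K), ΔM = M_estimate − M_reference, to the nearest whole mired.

(t − 60)^(-0.1332) = 236/329.7 = 0.71580.
t − 60 = 0.71580^(1/-0.1332) = 0.71580^(-7.508) = 12.307, so t = 72.307.
T = 100·t = 7231 K → 7200 K to the nearest 100 K.
M_estimate = 10⁶/7200 = 138.89; M_reference = 10⁶/3200 = 312.50.
ΔM = 138.89 − 312.50 = -173.61 → -174 mireds.

-174 mireds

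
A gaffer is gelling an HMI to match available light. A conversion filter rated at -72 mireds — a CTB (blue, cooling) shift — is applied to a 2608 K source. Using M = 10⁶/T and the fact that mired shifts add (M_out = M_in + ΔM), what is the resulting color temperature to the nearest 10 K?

3210 K

M_in = 10⁶/2608 = 383.44 mireds.
M_out = 383.44 + (-72) = 311.44 mireds.
T_out = 10⁶/311.44 = 3210.9 K → 3210 K.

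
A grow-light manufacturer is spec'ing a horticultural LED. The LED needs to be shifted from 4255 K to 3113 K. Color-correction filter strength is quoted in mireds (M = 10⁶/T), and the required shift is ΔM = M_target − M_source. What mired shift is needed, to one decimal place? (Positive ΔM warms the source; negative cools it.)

+86.2 mireds

M_source = 10⁶/4255 = 235.018; M_target = 10⁶/3113 = 321.234.
ΔM = 321.234 − 235.018 = 86.216 → +86.2 mireds, a warming shift.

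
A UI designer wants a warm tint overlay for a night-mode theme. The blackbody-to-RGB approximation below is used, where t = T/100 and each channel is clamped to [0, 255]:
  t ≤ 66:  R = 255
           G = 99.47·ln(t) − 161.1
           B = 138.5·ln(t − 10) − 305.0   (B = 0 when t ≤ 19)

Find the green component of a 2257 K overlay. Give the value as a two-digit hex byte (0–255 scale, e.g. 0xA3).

0x95

t = 2257/100 = 22.57; the t ≤ 66 branch applies.
G = 99.47·ln 22.57 − 161.1 = 99.47·3.1166 − 161.1 = 148.910.
Rounded: 149; in hex, 0x95.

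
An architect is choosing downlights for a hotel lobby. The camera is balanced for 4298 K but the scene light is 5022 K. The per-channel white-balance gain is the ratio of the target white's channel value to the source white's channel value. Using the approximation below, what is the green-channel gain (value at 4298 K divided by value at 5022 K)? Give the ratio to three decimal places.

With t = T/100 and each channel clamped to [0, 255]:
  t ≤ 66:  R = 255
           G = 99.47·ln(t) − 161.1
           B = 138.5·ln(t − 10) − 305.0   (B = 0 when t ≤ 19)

At 5022 K (t = 50.22):
  G = 99.47·ln 50.22 − 161.1 = 99.47·3.9164 − 161.1 = 228.466.
At 4298 K (t = 42.98):
  G = 99.47·ln 42.98 − 161.1 = 99.47·3.7607 − 161.1 = 212.980.
Gain = 212.980 / 228.466 = 0.9322 → 0.932.

0.932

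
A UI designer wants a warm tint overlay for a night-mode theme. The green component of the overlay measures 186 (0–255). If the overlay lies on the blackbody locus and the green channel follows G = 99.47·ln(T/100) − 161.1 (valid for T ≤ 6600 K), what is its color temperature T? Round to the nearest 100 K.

ln t = (186 + 161.1) / 99.47 = 3.4895.
t = e^3.4895 = 32.769.
T = 100·t = 3277 K → 3300 K to the nearest 100 K.

3300 K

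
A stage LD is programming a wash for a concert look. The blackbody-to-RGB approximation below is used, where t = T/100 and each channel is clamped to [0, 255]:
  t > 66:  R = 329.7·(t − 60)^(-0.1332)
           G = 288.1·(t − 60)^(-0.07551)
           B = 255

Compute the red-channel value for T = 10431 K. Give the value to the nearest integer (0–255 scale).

t = 10431/100 = 104.31; the t > 66 branch applies.
R = 329.7·(104.31 − 60)^(-0.1332) = 329.7·44.31^(-0.1332) = 329.7·0.60351 = 198.978.
Rounded: 199.

199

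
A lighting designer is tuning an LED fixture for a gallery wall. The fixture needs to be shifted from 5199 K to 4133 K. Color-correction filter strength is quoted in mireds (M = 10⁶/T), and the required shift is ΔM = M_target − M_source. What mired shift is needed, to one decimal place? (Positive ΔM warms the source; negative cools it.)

M_source = 10⁶/5199 = 192.345; M_target = 10⁶/4133 = 241.955.
ΔM = 241.955 − 192.345 = 49.610 → +49.6 mireds, a warming shift.

+49.6 mireds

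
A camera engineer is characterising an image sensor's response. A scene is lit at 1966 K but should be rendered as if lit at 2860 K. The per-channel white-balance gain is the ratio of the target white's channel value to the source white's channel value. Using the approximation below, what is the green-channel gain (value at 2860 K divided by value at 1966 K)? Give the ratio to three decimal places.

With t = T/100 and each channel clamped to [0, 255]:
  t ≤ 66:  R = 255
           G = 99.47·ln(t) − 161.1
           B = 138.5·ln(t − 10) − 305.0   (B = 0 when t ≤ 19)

1.276

At 1966 K (t = 19.66):
  G = 99.47·ln 19.66 − 161.1 = 99.47·2.9786 − 161.1 = 135.180.
At 2860 K (t = 28.6):
  G = 99.47·ln 28.6 − 161.1 = 99.47·3.3534 − 161.1 = 172.463.
Gain = 172.463 / 135.180 = 1.2758 → 1.276.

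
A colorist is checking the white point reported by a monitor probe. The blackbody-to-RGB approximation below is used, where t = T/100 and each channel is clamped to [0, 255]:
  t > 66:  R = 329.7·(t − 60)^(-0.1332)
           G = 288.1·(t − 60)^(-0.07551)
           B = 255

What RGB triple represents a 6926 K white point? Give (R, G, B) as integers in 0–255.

t = 6926/100 = 69.26; the t > 66 branch applies.
R = 329.7·(69.26 − 60)^(-0.1332) = 329.7·9.26^(-0.1332) = 329.7·0.74344 = 245.113.
G = 288.1·(69.26 − 60)^(-0.07551) = 288.1·9.26^(-0.07551) = 288.1·0.84530 = 243.531.
B = 255 by definition for t > 66.
Rounded: (245, 244, 255).

(245, 244, 255)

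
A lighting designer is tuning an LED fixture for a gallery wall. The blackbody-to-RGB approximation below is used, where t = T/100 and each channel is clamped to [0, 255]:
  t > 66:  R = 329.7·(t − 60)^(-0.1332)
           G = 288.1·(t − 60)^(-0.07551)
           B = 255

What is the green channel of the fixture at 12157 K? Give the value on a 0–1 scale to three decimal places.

t = 12157/100 = 121.57; the t > 66 branch applies.
G = 288.1·(121.57 − 60)^(-0.07551) = 288.1·61.57^(-0.07551) = 288.1·0.73263 = 211.071.
On a 0–1 scale: 211.071/255 = 0.8277 → 0.828.

0.828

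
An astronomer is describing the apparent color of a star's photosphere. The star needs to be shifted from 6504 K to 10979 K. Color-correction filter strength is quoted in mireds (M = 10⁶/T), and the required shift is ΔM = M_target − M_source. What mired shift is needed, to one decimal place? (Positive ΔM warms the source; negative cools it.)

M_source = 10⁶/6504 = 153.752; M_target = 10⁶/10979 = 91.083.
ΔM = 91.083 − 153.752 = -62.669 → -62.7 mireds, a cooling shift.

-62.7 mireds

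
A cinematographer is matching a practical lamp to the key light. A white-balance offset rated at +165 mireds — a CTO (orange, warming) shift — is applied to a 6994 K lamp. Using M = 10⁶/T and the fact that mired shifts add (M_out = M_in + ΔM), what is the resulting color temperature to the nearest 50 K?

M_in = 10⁶/6994 = 142.98 mireds.
M_out = 142.98 + (+165) = 307.98 mireds.
T_out = 10⁶/307.98 = 3247.0 K → 3250 K.

3250 K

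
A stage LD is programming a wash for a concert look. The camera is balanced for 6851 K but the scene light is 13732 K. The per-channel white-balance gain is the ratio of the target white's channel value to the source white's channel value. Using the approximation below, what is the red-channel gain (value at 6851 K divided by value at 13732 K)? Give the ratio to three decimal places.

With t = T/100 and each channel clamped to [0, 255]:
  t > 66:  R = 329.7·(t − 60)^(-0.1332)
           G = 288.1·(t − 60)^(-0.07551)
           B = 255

1.342

At 13732 K (t = 137.32):
  R = 329.7·(137.32 − 60)^(-0.1332) = 329.7·77.32^(-0.1332) = 329.7·0.56038 = 184.756.
At 6851 K (t = 68.51):
  R = 329.7·(68.51 − 60)^(-0.1332) = 329.7·8.51^(-0.1332) = 329.7·0.75185 = 247.886.
Gain = 247.886 / 184.756 = 1.3417 → 1.342.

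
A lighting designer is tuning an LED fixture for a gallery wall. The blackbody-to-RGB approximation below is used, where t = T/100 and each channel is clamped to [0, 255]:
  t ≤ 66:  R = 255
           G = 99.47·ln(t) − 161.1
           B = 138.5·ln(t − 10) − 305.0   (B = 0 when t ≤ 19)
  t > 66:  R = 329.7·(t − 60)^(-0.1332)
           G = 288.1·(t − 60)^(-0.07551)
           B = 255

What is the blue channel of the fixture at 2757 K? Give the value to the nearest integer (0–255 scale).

t = 2757/100 = 27.57; the t ≤ 66 branch applies.
B = 138.5·ln(27.57 − 10) − 305.0 = 138.5·ln 17.57 − 305.0 = 138.5·2.8662 − 305.0 = 91.968.
Rounded: 92.

92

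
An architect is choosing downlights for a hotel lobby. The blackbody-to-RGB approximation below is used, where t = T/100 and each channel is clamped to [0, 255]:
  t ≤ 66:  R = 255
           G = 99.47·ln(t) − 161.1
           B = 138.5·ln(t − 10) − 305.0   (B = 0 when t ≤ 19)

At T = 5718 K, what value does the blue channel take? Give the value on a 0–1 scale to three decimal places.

0.897

t = 5718/100 = 57.18; the t ≤ 66 branch applies.
B = 138.5·ln(57.18 − 10) − 305.0 = 138.5·ln 47.18 − 305.0 = 138.5·3.8540 − 305.0 = 228.775.
On a 0–1 scale: 228.775/255 = 0.8972 → 0.897.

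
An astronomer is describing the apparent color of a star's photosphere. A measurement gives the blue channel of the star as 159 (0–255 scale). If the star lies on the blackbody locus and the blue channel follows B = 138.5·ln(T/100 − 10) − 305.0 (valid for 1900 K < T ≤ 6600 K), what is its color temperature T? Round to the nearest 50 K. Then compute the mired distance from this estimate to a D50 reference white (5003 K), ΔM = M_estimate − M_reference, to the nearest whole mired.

ln(t − 10) = (159 + 305.0) / 138.5 = 3.3502.
t − 10 = e^3.3502 = 28.508, so t = 38.508.
T = 100·t = 3851 K → 3850 K to the nearest 50 K.
M_estimate = 10⁶/3850 = 259.74; M_reference = 10⁶/5003 = 199.88.
ΔM = 259.74 − 199.88 = 59.86 → +60 mireds.

+60 mireds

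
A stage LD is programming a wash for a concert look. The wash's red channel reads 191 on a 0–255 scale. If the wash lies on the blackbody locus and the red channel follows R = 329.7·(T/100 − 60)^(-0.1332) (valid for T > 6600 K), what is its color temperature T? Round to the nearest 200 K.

(t − 60)^(-0.1332) = 191/329.7 = 0.57931.
t − 60 = 0.57931^(1/-0.1332) = 0.57931^(-7.508) = 60.245, so t = 120.245.
T = 100·t = 12025 K → 12000 K to the nearest 200 K.

12000 K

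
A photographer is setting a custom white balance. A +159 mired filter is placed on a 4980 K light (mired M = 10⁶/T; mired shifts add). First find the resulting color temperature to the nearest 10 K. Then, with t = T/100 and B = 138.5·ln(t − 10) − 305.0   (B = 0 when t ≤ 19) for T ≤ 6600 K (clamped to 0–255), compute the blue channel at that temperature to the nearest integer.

94

M_in = 10⁶/4980 = 200.80; M_out = 200.80 + (+159) = 359.80.
T_out = 10⁶/359.80 = 2779.3 K → 2780 K; t = 27.8.
B = 138.5·ln(27.8 − 10) − 305.0 = 138.5·ln 17.8 − 305.0 = 138.5·2.8792 − 305.0 = 93.769.
Rounded: 94.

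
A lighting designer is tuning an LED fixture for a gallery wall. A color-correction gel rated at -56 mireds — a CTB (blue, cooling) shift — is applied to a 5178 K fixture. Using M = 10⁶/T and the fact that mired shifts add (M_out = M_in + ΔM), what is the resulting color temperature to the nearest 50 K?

M_in = 10⁶/5178 = 193.12 mireds.
M_out = 193.12 + (-56) = 137.12 mireds.
T_out = 10⁶/137.12 = 7292.6 K → 7300 K.

7300 K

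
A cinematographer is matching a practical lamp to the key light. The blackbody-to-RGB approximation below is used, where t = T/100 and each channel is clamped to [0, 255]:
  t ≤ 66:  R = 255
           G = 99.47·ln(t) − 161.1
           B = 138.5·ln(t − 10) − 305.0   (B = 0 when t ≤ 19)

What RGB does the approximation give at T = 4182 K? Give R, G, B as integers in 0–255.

R=255, G=210, B=174

t = 4182/100 = 41.82; the t ≤ 66 branch applies.
R = 255 by definition for t ≤ 66.
G = 99.47·ln 41.82 − 161.1 = 99.47·3.7334 − 161.1 = 210.259.
B = 138.5·ln(41.82 − 10) − 305.0 = 138.5·ln 31.82 − 305.0 = 138.5·3.4601 − 305.0 = 174.223.
Rounded: (255, 210, 174).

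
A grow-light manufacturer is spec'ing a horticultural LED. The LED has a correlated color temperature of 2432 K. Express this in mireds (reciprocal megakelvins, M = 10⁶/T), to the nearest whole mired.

411 mireds

M = 10⁶ / 2432 = 411.184 → 411 mireds.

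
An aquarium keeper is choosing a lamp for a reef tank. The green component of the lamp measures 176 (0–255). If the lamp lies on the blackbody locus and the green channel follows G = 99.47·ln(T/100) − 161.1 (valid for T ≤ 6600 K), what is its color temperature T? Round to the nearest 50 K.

ln t = (176 + 161.1) / 99.47 = 3.3890.
t = e^3.3890 = 29.635.
T = 100·t = 2964 K → 2950 K to the nearest 50 K.

2950 K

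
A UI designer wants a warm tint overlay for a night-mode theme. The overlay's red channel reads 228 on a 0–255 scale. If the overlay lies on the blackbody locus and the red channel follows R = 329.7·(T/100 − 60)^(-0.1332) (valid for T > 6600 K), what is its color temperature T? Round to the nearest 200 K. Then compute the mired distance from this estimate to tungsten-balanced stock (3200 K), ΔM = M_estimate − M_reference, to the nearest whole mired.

-181 mireds

(t − 60)^(-0.1332) = 228/329.7 = 0.69154.
t − 60 = 0.69154^(1/-0.1332) = 0.69154^(-7.508) = 15.943, so t = 75.943.
T = 100·t = 7594 K → 7600 K to the nearest 200 K.
M_estimate = 10⁶/7600 = 131.58; M_reference = 10⁶/3200 = 312.50.
ΔM = 131.58 − 312.50 = -180.92 → -181 mireds.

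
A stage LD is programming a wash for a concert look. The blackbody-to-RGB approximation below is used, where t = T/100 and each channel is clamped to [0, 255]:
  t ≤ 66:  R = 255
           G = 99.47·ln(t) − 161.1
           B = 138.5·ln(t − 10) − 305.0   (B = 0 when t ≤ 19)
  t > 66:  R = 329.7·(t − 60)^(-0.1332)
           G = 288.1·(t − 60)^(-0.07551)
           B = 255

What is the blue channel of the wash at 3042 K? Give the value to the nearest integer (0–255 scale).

113

t = 3042/100 = 30.42; the t ≤ 66 branch applies.
B = 138.5·ln(30.42 − 10) − 305.0 = 138.5·ln 20.42 − 305.0 = 138.5·3.0165 − 305.0 = 112.787.
Rounded: 113.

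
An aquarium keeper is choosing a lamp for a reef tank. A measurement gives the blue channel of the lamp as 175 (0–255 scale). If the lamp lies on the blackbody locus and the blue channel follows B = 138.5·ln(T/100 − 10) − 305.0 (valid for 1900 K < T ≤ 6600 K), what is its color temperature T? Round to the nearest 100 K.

ln(t − 10) = (175 + 305.0) / 138.5 = 3.4657.
t − 10 = e^3.4657 = 31.999, so t = 41.999.
T = 100·t = 4200 K → 4200 K to the nearest 100 K.

4200 K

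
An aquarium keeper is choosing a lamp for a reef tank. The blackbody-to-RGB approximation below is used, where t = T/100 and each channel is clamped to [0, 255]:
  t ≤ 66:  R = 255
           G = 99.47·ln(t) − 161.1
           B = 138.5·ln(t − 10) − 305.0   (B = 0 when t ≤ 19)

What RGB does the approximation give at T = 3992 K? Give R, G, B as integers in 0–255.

R=255, G=206, B=166

t = 3992/100 = 39.92; the t ≤ 66 branch applies.
R = 255 by definition for t ≤ 66.
G = 99.47·ln 39.92 − 161.1 = 99.47·3.6869 − 161.1 = 205.634.
B = 138.5·ln(39.92 − 10) − 305.0 = 138.5·ln 29.92 − 305.0 = 138.5·3.3985 − 305.0 = 165.696.
Rounded: (255, 206, 166).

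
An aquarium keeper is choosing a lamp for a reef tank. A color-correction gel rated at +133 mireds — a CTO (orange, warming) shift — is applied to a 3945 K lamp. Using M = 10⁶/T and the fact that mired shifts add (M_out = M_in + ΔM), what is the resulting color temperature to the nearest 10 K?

M_in = 10⁶/3945 = 253.49 mireds.
M_out = 253.49 + (+133) = 386.49 mireds.
T_out = 10⁶/386.49 = 2587.4 K → 2590 K.

2590 K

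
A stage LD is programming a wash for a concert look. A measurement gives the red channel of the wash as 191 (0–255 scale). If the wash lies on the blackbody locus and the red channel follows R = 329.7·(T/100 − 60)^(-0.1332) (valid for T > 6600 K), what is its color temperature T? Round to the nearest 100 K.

12000 K

(t − 60)^(-0.1332) = 191/329.7 = 0.57931.
t − 60 = 0.57931^(1/-0.1332) = 0.57931^(-7.508) = 60.245, so t = 120.245.
T = 100·t = 12025 K → 12000 K to the nearest 100 K.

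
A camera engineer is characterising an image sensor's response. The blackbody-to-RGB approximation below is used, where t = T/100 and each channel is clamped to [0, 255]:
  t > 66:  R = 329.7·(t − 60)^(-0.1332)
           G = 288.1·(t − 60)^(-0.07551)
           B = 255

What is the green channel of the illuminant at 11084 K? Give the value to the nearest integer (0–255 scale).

214

t = 11084/100 = 110.84; the t > 66 branch applies.
G = 288.1·(110.84 − 60)^(-0.07551) = 288.1·50.84^(-0.07551) = 288.1·0.74330 = 214.145.
Rounded: 214.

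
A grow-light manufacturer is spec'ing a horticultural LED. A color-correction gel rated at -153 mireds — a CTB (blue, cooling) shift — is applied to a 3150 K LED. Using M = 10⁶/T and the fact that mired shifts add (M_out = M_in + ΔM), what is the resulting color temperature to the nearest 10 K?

6080 K

M_in = 10⁶/3150 = 317.46 mireds.
M_out = 317.46 + (-153) = 164.46 mireds.
T_out = 10⁶/164.46 = 6080.5 K → 6080 K.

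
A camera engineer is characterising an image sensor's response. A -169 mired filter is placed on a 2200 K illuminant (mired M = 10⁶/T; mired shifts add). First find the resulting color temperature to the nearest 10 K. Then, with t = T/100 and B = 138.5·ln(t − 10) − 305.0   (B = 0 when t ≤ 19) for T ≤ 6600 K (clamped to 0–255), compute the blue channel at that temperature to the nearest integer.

M_in = 10⁶/2200 = 454.55; M_out = 454.55 + (-169) = 285.55.
T_out = 10⁶/285.55 = 3502.1 K → 3500 K; t = 35.
B = 138.5·ln(35 − 10) − 305.0 = 138.5·ln 25 − 305.0 = 138.5·3.2189 − 305.0 = 140.814.
Rounded: 141.

141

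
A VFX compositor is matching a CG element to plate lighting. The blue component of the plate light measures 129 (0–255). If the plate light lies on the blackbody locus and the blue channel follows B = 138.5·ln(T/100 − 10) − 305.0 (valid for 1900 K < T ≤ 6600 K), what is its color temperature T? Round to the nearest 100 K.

ln(t − 10) = (129 + 305.0) / 138.5 = 3.1336.
t − 10 = e^3.1336 = 22.956, so t = 32.956.
T = 100·t = 3296 K → 3300 K to the nearest 100 K.

3300 K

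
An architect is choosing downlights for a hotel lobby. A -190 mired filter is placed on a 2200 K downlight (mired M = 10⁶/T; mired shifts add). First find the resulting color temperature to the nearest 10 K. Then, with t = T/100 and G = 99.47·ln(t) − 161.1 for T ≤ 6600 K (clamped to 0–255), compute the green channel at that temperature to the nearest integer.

200

M_in = 10⁶/2200 = 454.55; M_out = 454.55 + (-190) = 264.55.
T_out = 10⁶/264.55 = 3780.1 K → 3780 K; t = 37.8.
G = 99.47·ln 37.8 − 161.1 = 99.47·3.6323 − 161.1 = 200.206.
Rounded: 200.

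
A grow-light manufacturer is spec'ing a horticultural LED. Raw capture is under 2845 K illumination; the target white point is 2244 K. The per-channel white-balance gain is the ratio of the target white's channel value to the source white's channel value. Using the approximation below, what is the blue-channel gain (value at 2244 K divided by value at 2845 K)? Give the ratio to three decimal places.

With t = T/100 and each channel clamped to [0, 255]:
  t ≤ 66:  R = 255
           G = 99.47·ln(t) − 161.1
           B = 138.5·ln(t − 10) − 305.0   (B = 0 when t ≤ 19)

0.447

At 2845 K (t = 28.45):
  B = 138.5·ln(28.45 − 10) − 305.0 = 138.5·ln 18.45 − 305.0 = 138.5·2.9151 − 305.0 = 98.736.
At 2244 K (t = 22.44):
  B = 138.5·ln(22.44 − 10) − 305.0 = 138.5·ln 12.44 − 305.0 = 138.5·2.5209 − 305.0 = 44.147.
Gain = 44.147 / 98.736 = 0.4471 → 0.447.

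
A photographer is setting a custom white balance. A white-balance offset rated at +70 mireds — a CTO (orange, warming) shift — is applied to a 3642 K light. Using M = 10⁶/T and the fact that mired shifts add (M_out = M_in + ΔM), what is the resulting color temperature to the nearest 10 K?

2900 K

M_in = 10⁶/3642 = 274.57 mireds.
M_out = 274.57 + (+70) = 344.57 mireds.
T_out = 10⁶/344.57 = 2902.1 K → 2900 K.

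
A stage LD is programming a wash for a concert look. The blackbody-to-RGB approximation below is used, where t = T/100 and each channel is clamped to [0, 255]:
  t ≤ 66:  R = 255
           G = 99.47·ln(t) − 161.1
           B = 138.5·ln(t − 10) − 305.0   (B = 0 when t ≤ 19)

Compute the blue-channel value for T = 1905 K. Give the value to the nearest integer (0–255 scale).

0

t = 1905/100 = 19.05; the t ≤ 66 branch applies.
B = 138.5·ln(19.05 − 10) − 305.0 = 138.5·ln 9.05 − 305.0 = 138.5·2.2028 − 305.0 = 0.083.
Rounded: 0.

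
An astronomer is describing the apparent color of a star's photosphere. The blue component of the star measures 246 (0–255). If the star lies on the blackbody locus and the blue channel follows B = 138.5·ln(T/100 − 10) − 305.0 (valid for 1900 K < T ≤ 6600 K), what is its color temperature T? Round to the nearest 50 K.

ln(t − 10) = (246 + 305.0) / 138.5 = 3.9783.
t − 10 = e^3.9783 = 53.428, so t = 63.428.
T = 100·t = 6343 K → 6350 K to the nearest 50 K.

6350 K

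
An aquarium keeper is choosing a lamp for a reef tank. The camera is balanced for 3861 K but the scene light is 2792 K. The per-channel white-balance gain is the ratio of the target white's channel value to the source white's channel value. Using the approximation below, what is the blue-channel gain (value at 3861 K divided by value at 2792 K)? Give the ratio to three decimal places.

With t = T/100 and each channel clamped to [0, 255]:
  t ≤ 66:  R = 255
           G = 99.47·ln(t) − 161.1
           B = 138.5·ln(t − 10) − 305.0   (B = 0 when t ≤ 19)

At 2792 K (t = 27.92):
  B = 138.5·ln(27.92 − 10) − 305.0 = 138.5·ln 17.92 − 305.0 = 138.5·2.8859 − 305.0 = 94.700.
At 3861 K (t = 38.61):
  B = 138.5·ln(38.61 − 10) − 305.0 = 138.5·ln 28.61 − 305.0 = 138.5·3.3538 − 305.0 = 159.495.
Gain = 159.495 / 94.700 = 1.6842 → 1.684.

1.684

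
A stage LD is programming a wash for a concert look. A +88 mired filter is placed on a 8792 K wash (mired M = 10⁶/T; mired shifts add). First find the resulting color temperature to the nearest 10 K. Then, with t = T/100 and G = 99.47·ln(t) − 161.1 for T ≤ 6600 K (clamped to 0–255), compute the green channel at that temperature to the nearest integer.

M_in = 10⁶/8792 = 113.74; M_out = 113.74 + (+88) = 201.74.
T_out = 10⁶/201.74 = 4956.9 K → 4960 K; t = 49.6.
G = 99.47·ln 49.6 − 161.1 = 99.47·3.9040 − 161.1 = 227.230.
Rounded: 227.

227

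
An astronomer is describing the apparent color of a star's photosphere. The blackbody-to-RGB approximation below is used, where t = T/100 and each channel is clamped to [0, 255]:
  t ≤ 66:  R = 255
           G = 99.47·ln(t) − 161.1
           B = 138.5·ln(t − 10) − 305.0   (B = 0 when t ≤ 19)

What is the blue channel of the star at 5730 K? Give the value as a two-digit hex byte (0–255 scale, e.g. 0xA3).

t = 5730/100 = 57.3; the t ≤ 66 branch applies.
B = 138.5·ln(57.3 − 10) − 305.0 = 138.5·ln 47.3 − 305.0 = 138.5·3.8565 − 305.0 = 229.127.
Rounded: 229; in hex, 0xE5.

0xE5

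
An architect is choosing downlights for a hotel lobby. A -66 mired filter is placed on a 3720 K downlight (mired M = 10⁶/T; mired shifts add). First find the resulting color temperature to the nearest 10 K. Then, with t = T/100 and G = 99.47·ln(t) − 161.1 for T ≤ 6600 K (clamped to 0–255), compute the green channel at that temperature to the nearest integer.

M_in = 10⁶/3720 = 268.82; M_out = 268.82 + (-66) = 202.82.
T_out = 10⁶/202.82 = 4930.5 K → 4930 K; t = 49.3.
G = 99.47·ln 49.3 − 161.1 = 99.47·3.8979 − 161.1 = 226.627.
Rounded: 227.

227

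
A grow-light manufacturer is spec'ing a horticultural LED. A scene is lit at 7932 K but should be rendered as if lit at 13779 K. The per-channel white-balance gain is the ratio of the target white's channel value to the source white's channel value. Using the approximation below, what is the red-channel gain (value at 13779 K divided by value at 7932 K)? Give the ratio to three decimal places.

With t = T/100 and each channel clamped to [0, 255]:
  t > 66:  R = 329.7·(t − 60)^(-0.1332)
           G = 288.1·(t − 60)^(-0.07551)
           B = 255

0.831

At 7932 K (t = 79.32):
  R = 329.7·(79.32 − 60)^(-0.1332) = 329.7·19.32^(-0.1332) = 329.7·0.67407 = 222.240.
At 13779 K (t = 137.79):
  R = 329.7·(137.79 − 60)^(-0.1332) = 329.7·77.79^(-0.1332) = 329.7·0.55992 = 184.607.
Gain = 184.607 / 222.240 = 0.8307 → 0.831.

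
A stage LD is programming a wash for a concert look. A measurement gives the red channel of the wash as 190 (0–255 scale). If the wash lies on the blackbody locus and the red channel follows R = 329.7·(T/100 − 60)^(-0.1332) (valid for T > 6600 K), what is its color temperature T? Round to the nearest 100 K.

12300 K

(t − 60)^(-0.1332) = 190/329.7 = 0.57628.
t − 60 = 0.57628^(1/-0.1332) = 0.57628^(-7.508) = 62.667, so t = 122.667.
T = 100·t = 12267 K → 12300 K to the nearest 100 K.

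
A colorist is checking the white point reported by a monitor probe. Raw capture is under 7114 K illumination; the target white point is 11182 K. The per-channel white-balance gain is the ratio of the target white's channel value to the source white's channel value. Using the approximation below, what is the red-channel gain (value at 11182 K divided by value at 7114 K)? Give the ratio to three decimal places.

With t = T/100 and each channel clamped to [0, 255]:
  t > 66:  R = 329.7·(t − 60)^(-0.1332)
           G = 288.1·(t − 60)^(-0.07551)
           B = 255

0.815

At 7114 K (t = 71.14):
  R = 329.7·(71.14 − 60)^(-0.1332) = 329.7·11.14^(-0.1332) = 329.7·0.72536 = 239.152.
At 11182 K (t = 111.82):
  R = 329.7·(111.82 − 60)^(-0.1332) = 329.7·51.82^(-0.1332) = 329.7·0.59106 = 194.871.
Gain = 194.871 / 239.152 = 0.8148 → 0.815.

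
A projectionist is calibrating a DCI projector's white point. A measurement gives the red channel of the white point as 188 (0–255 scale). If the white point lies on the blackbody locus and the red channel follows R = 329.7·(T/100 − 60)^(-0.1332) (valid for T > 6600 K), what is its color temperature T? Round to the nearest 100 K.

(t − 60)^(-0.1332) = 188/329.7 = 0.57022.
t − 60 = 0.57022^(1/-0.1332) = 0.57022^(-7.508) = 67.848, so t = 127.848.
T = 100·t = 12785 K → 12800 K to the nearest 100 K.

12800 K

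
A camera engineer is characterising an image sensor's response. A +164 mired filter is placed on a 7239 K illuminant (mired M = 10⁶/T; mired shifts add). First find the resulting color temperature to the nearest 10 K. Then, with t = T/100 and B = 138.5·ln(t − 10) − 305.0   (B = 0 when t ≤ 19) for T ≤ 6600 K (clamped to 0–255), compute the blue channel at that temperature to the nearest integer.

130

M_in = 10⁶/7239 = 138.14; M_out = 138.14 + (+164) = 302.14.
T_out = 10⁶/302.14 = 3309.7 K → 3310 K; t = 33.1.
B = 138.5·ln(33.1 − 10) − 305.0 = 138.5·ln 23.1 − 305.0 = 138.5·3.1398 − 305.0 = 129.867.
Rounded: 130.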